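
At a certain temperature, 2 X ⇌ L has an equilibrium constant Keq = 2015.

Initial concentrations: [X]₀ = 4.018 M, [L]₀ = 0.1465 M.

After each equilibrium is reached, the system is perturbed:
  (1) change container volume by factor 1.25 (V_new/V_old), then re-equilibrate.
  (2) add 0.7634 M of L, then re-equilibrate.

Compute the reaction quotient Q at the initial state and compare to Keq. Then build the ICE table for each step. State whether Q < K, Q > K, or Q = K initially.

Q₀ = 0.009074; Q < K (proceeds forward)

Q₀ = 0.009074 vs Keq = 2015 ⇒ Q<K, forward
Step 1:
                   X          L
  init         4.018     0.1465
  Δ           -3.985      1.993
  eq         0.03258      2.139
  solve Keq expr → x = 1.993; check Q = 2015
Then change container volume by factor 1.25 (V_new/V_old).
Step 2:
                   X          L
  init       0.02607      1.711
  Δ         0.003064  -0.001532
  eq         0.02913       1.71
  solve Keq expr → x = -0.001532; check Q = 2015
Then add 0.7634 M of L.
Step 3:
                   X          L
  init       0.02913      2.473
  Δ         0.005884  -0.002942
  eq         0.03501       2.47
  solve Keq expr → x = -0.002942; check Q = 2015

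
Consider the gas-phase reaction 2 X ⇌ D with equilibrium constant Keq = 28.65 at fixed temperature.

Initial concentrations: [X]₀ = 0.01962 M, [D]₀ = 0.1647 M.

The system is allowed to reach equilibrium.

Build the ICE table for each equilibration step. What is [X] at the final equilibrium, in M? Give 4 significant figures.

Q₀ = 427.9 vs Keq = 28.65 ⇒ Q>K, reverse
Step 1:
                   X          D
  I          0.01962     0.1647
  C          0.05019   -0.02509
  E          0.06981     0.1396
  solve Keq expr → x = -0.02509; check Q = 28.65

[X]_eq = 0.06981 M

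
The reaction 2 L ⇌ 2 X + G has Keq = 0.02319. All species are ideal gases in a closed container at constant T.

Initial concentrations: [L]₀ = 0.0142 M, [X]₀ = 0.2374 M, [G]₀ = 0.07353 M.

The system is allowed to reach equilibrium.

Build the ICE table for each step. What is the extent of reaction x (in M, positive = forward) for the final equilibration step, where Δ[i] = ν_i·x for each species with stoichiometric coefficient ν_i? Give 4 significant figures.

Q₀ = 20.55 vs Keq = 0.02319 ⇒ Q>K, reverse
Step 1:
                   L          X          G
  init        0.0142     0.2374    0.07353
  Δ            0.107     -0.107    -0.0535
  eq          0.1212     0.1304    0.02003
  solve Keq expr → x = -0.0535; check Q = 0.02319

x = -0.0535 M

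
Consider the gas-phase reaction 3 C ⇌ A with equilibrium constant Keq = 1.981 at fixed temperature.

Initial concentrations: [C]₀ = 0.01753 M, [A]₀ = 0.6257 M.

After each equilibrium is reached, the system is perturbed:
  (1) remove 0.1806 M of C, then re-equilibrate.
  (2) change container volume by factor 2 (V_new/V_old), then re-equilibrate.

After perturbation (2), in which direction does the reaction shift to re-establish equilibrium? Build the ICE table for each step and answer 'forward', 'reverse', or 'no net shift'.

Q₀ = 1.1615e+05 vs Keq = 1.981 ⇒ Q>K, reverse
Step 1:
                    C           A
  init        0.01753      0.6257
  Δ            0.5839     -0.1946
  eq           0.6015      0.4311
  solve Keq expr → x = -0.1946; check Q = 1.981
Then remove 0.1806 M of C.
Step 2:
                    C           A
  init         0.4209      0.4311
  Δ            0.1555    -0.05182
  eq           0.5763      0.3792
  solve Keq expr → x = -0.05182; check Q = 1.981
Then change container volume by factor 2 (V_new/V_old).
Step 3:
                    C           A
  init         0.2882      0.1896
  Δ             0.131    -0.04368
  eq           0.4192      0.1459
  solve Keq expr → x = -0.04368; check Q = 1.981

Direction: reverse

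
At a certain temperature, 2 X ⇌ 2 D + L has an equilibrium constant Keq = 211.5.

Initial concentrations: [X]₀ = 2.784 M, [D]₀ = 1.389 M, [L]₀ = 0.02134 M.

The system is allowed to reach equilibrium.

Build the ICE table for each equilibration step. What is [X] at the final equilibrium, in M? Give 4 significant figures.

Q₀ = 0.005312 vs Keq = 211.5 ⇒ Q<K, forward
Step 1:
                  X         D         L
  Initial     2.784     1.389   0.02134
  Change     -2.485     2.485     1.242
  Equil      0.2994     3.874     1.264
  solve Keq expr → x = 1.242; check Q = 211.5

[X]_eq = 0.2994 M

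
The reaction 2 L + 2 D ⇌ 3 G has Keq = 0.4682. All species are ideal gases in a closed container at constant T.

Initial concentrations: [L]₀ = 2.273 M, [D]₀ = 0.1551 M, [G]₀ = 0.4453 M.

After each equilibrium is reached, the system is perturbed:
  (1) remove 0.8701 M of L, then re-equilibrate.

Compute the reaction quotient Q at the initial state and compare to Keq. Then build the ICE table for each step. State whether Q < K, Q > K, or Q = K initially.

Q₀ = 0.7105; Q > K (proceeds reverse)

Q₀ = 0.7105 vs Keq = 0.4682 ⇒ Q>K, reverse
Step 1:
                   L          D          G
  Initial      2.273     0.1551     0.4453
  Change     0.01774    0.01774   -0.02661
  Equil        2.291     0.1728     0.4187
  solve Keq expr → x = -0.00887; check Q = 0.4682
Then remove 0.8701 M of L.
Step 2:
                   L          D          G
  Initial      1.421     0.1728     0.4187
  Change     0.04084    0.04084   -0.06126
  Equil        1.461     0.2137     0.3574
  solve Keq expr → x = -0.02042; check Q = 0.4682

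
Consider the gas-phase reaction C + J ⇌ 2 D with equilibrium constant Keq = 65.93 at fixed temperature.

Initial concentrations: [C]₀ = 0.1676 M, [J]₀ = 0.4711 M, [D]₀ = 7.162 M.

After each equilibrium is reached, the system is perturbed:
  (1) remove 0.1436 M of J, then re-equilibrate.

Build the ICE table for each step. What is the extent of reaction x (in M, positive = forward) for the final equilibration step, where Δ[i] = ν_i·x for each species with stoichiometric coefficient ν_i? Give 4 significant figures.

Q₀ = 649.7 vs Keq = 65.93 ⇒ Q>K, reverse
Step 1:
                    C           J           D
  init         0.1676      0.4711       7.162
  Δ            0.4634      0.4634     -0.9268
  eq            0.631      0.9345       6.235
  solve Keq expr → x = -0.4634; check Q = 65.93
Then remove 0.1436 M of J.
Step 2:
                    C           J           D
  init          0.631      0.7909       6.235
  Δ           0.04908     0.04908    -0.09816
  eq           0.6801        0.84       6.137
  solve Keq expr → x = -0.04908; check Q = 65.93

x = -0.04908 M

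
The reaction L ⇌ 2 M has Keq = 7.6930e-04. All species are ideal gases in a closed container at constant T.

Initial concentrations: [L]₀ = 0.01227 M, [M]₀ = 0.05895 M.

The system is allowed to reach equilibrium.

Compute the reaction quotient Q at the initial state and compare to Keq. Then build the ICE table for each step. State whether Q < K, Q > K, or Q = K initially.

Q₀ = 0.2832 vs Keq = 7.6930e-04 ⇒ Q>K, reverse
Step 1:
                    L           M
  Initial     0.01227     0.05895
  Change      0.02674    -0.05347
  Equil       0.03901    0.005478
  solve Keq expr → x = -0.02674; check Q = 7.6930e-04

Q₀ = 0.2832; Q > K (proceeds reverse)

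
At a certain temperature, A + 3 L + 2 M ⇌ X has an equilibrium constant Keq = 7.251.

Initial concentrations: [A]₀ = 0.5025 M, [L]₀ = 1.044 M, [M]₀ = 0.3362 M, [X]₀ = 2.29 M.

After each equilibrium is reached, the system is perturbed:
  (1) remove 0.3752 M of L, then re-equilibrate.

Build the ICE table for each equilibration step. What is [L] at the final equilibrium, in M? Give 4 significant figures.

[L]_eq = 1.078 M

Q₀ = 35.43 vs Keq = 7.251 ⇒ Q>K, reverse
Step 1:
                   A          L          M          X
  init        0.5025      1.044     0.3362       2.29
  Δ          0.08023     0.2407     0.1605   -0.08023
  eq          0.5827      1.285     0.4967       2.21
  solve Keq expr → x = -0.08023; check Q = 7.251
Then remove 0.3752 M of L.
Step 2:
                   A          L          M          X
  init        0.5827     0.9095     0.4967       2.21
  Δ          0.05621     0.1686     0.1124   -0.05621
  eq          0.6389      1.078     0.6091      2.154
  solve Keq expr → x = -0.05621; check Q = 7.251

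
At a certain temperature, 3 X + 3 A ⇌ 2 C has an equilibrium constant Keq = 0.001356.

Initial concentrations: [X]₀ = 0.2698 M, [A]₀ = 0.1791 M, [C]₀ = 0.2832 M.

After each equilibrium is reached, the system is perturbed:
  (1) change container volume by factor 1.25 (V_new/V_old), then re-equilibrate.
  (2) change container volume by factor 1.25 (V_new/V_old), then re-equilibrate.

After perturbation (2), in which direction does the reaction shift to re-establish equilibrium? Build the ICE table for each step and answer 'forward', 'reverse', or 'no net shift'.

Q₀ = 710.8 vs Keq = 0.001356 ⇒ Q>K, reverse
Step 1:
                   X          A          C
  I           0.2698     0.1791     0.2832
  C           0.4108     0.4108    -0.2738
  E           0.6806     0.5899   0.009366
  solve Keq expr → x = -0.1369; check Q = 0.001356
Then change container volume by factor 1.25 (V_new/V_old).
Step 2:
                   X          A          C
  I           0.5444     0.4719   0.007492
  C         0.003879   0.003879  -0.002586
  E           0.5483     0.4758   0.004906
  solve Keq expr → x = -0.001293; check Q = 0.001356
Then change container volume by factor 1.25 (V_new/V_old).
Step 3:
                   X          A          C
  I           0.4387     0.3806   0.003925
  C         0.002062   0.002062  -0.001375
  E           0.4407     0.3827    0.00255
  solve Keq expr → x = -6.8736e-04; check Q = 0.001356

Direction: reverse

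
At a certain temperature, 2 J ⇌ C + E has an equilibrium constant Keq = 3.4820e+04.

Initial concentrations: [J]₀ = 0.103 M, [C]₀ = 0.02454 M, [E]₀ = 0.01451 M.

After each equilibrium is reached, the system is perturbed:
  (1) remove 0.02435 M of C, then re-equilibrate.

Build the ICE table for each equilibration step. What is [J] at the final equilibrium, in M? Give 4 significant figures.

Q₀ = 0.03356 vs Keq = 3.4820e+04 ⇒ Q<K, forward
Step 1:
                    J           C           E
  I             0.103     0.02454     0.01451
  C           -0.1026     0.05131     0.05131
  E        3.7866e-04     0.07585     0.06582
  solve Keq expr → x = 0.05131; check Q = 3.4820e+04
Then remove 0.02435 M of C.
Step 2:
                    J           C           E
  I        3.7866e-04      0.0515     0.06582
  C       -6.6465e-05  3.3232e-05  3.3232e-05
  E        3.1219e-04     0.05153     0.06585
  solve Keq expr → x = 3.3232e-05; check Q = 3.4820e+04

[J]_eq = 3.1219e-04 M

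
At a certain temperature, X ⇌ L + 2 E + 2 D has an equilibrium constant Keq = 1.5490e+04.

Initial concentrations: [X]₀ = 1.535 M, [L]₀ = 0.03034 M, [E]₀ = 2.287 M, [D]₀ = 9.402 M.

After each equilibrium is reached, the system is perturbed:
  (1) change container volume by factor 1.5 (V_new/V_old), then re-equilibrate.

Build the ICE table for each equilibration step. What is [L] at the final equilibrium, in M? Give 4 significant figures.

Q₀ = 9.139 vs Keq = 1.5490e+04 ⇒ Q<K, forward
Step 1:
                  X         L         E         D
  Initial     1.535   0.03034     2.287     9.402
  Change     -1.261     1.261     2.522     2.522
  Equil      0.2741     1.291     4.809     11.92
  solve Keq expr → x = 1.261; check Q = 1.5490e+04
Then change container volume by factor 1.5 (V_new/V_old).
Step 2:
                  X         L         E         D
  Initial    0.1827    0.8608     3.206     7.949
  Change    -0.1308    0.1308    0.2616    0.2616
  Equil      0.0519    0.9917     3.468     8.211
  solve Keq expr → x = 0.1308; check Q = 1.5490e+04

[L]_eq = 0.9917 M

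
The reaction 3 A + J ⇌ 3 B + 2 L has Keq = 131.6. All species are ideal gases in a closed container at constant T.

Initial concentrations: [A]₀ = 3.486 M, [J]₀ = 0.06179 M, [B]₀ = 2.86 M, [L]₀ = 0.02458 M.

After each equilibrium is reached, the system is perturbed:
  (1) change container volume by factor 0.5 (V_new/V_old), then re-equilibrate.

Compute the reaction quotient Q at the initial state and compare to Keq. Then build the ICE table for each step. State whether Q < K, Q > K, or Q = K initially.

Q₀ = 0.0054; Q < K (proceeds forward)

Q₀ = 0.0054 vs Keq = 131.6 ⇒ Q<K, forward
Step 1:
                    A           J           B           L
  init          3.486     0.06179        2.86     0.02458
  Δ            -0.185    -0.06166       0.185      0.1233
  eq            3.301  1.3046e-04       3.045      0.1479
  solve Keq expr → x = 0.06166; check Q = 131.6
Then change container volume by factor 0.5 (V_new/V_old).
Step 2:
                    A           J           B           L
  init          6.602  2.6092e-04        6.09      0.2958
  Δ        7.7615e-04  2.5872e-04 -7.7615e-04 -5.1743e-04
  eq            6.603  5.1964e-04       6.089      0.2953
  solve Keq expr → x = -2.5872e-04; check Q = 131.6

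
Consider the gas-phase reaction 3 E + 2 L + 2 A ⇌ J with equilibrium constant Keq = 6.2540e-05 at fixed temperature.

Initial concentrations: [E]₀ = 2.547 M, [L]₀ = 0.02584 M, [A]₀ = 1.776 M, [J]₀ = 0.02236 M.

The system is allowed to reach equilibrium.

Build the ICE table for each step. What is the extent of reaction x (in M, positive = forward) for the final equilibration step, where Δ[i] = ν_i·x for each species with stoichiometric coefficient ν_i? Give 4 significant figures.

Q₀ = 0.6426 vs Keq = 6.2540e-05 ⇒ Q>K, reverse
Step 1:
                   E          L          A          J
  Initial      2.547    0.02584      1.776    0.02236
  Change     0.06702    0.04468    0.04468   -0.02234
  Equil        2.614    0.07052      1.821 1.8417e-05
  solve Keq expr → x = -0.02234; check Q = 6.2540e-05

x = -0.02234 M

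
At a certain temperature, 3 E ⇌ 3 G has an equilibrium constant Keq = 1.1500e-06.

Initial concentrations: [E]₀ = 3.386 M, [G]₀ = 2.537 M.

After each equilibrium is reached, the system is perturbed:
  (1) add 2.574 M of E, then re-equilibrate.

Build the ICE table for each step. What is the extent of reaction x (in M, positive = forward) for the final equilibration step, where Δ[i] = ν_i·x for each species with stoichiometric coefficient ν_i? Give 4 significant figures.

Q₀ = 0.4206 vs Keq = 1.1500e-06 ⇒ Q>K, reverse
Step 1:
                    E           G
  Initial       3.386       2.537
  Change        2.476      -2.476
  Equil         5.862     0.06141
  solve Keq expr → x = -0.8252; check Q = 1.1500e-06
Then add 2.574 M of E.
Step 2:
                    E           G
  Initial       8.436     0.06141
  Change     -0.02669     0.02669
  Equil         8.409      0.0881
  solve Keq expr → x = 0.008896; check Q = 1.1500e-06

x = 0.008896 M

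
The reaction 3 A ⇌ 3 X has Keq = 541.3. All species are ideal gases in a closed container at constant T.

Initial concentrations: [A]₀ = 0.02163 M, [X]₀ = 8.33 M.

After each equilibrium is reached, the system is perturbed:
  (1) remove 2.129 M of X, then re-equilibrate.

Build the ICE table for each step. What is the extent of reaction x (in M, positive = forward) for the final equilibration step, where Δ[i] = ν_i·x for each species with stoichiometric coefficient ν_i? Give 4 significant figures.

x = 0.07756 M

Q₀ = 5.7117e+07 vs Keq = 541.3 ⇒ Q>K, reverse
Step 1:
                    A           X
  I           0.02163        8.33
  C            0.8911     -0.8911
  E            0.9128       7.439
  solve Keq expr → x = -0.297; check Q = 541.3
Then remove 2.129 M of X.
Step 2:
                    A           X
  I            0.9128        5.31
  C           -0.2327      0.2327
  E            0.6801       5.543
  solve Keq expr → x = 0.07756; check Q = 541.3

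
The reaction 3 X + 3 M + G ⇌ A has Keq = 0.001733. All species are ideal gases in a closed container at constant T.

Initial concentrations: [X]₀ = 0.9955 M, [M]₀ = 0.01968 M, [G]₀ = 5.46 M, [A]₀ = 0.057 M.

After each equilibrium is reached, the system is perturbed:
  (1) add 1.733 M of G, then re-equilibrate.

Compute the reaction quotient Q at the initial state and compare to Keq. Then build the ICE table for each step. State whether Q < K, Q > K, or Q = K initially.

Q₀ = 1388 vs Keq = 0.001733 ⇒ Q>K, reverse
Step 1:
                  X         M         G         A
  init       0.9955   0.01968      5.46     0.057
  Δ          0.1707    0.1707    0.0569   -0.0569
  eq          1.166    0.1904     5.517 1.0461e-04
  solve Keq expr → x = -0.0569; check Q = 0.001733
Then add 1.733 M of G.
Step 2:
                  X         M         G         A
  init        1.166    0.1904      7.25 1.0461e-04
  Δ       -9.7840e-05 -9.7840e-05 -3.2613e-05 3.2613e-05
  eq          1.166    0.1903      7.25 1.3722e-04
  solve Keq expr → x = 3.2613e-05; check Q = 0.001733

Q₀ = 1388; Q > K (proceeds reverse)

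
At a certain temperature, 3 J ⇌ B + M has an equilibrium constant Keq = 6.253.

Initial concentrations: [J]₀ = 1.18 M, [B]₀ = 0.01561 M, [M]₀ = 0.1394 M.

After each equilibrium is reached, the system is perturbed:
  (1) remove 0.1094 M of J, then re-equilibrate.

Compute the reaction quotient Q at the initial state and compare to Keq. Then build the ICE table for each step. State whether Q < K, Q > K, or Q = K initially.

Q₀ = 0.001324; Q < K (proceeds forward)

Q₀ = 0.001324 vs Keq = 6.253 ⇒ Q<K, forward
Step 1:
                  J         B         M
  I            1.18   0.01561    0.1394
  C         -0.8992    0.2997    0.2997
  E          0.2808    0.3153    0.4391
  solve Keq expr → x = 0.2997; check Q = 6.253
Then remove 0.1094 M of J.
Step 2:
                  J         B         M
  I          0.1714    0.3153    0.4391
  C         0.09329   -0.0311   -0.0311
  E          0.2647    0.2842     0.408
  solve Keq expr → x = -0.0311; check Q = 6.253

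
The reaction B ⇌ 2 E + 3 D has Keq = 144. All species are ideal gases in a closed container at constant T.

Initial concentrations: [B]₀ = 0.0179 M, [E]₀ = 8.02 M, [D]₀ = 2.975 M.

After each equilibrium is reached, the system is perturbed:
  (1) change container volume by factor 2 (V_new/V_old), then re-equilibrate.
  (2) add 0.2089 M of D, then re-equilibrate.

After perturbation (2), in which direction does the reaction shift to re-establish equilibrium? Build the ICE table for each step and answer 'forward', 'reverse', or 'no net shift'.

Direction: reverse

Q₀ = 9.4614e+04 vs Keq = 144 ⇒ Q>K, reverse
Step 1:
                  B         E         D
  init       0.0179      8.02     2.975
  Δ           0.583    -1.166    -1.749
  eq         0.6009     6.854     1.226
  solve Keq expr → x = -0.583; check Q = 144
Then change container volume by factor 2 (V_new/V_old).
Step 2:
                  B         E         D
  init       0.3005     3.427    0.6129
  Δ          -0.166    0.3319    0.4979
  eq         0.1345     3.759     1.111
  solve Keq expr → x = 0.166; check Q = 144
Then add 0.2089 M of D.
Step 3:
                  B         E         D
  init       0.1345     3.759      1.32
  Δ         0.03496  -0.06991   -0.1049
  eq         0.1695     3.689     1.215
  solve Keq expr → x = -0.03496; check Q = 144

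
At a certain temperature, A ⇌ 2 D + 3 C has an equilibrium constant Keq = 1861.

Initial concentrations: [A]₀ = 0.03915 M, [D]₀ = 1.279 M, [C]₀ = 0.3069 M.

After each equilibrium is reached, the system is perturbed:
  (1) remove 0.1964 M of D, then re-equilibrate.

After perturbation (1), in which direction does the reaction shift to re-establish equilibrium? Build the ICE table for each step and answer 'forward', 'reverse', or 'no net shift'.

Q₀ = 1.208 vs Keq = 1861 ⇒ Q<K, forward
Step 1:
                   A          D          C
  Initial    0.03915      1.279     0.3069
  Change    -0.03907    0.07815     0.1172
  Equil   7.5507e-05      1.357     0.4241
  solve Keq expr → x = 0.03907; check Q = 1861
Then remove 0.1964 M of D.
Step 2:
                   A          D          C
  Initial 7.5507e-05      1.161     0.4241
  Change  -2.0245e-05 4.0490e-05 6.0735e-05
  Equil   5.5262e-05      1.161     0.4242
  solve Keq expr → x = 2.0245e-05; check Q = 1861

Direction: forward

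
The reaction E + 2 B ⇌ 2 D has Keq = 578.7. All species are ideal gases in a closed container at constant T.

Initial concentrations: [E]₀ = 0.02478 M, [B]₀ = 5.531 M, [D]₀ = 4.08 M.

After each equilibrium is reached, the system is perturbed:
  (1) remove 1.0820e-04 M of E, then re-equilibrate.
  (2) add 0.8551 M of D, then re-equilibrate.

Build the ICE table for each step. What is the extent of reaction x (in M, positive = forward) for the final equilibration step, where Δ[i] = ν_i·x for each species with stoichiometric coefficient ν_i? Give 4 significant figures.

Q₀ = 21.96 vs Keq = 578.7 ⇒ Q<K, forward
Step 1:
                   E          B          D
  Initial    0.02478      5.531       4.08
  Change     -0.0238    -0.0476     0.0476
  Equil   9.7913e-04      5.483      4.128
  solve Keq expr → x = 0.0238; check Q = 578.7
Then remove 1.0820e-04 M of E.
Step 2:
                   E          B          D
  Initial 8.7093e-04      5.483      4.128
  Change  1.0802e-04 2.1604e-04 -2.1604e-04
  Equil   9.7896e-04      5.484      4.127
  solve Keq expr → x = -1.0802e-04; check Q = 578.7
Then add 0.8551 M of D.
Step 3:
                   E          B          D
  Initial 9.7896e-04      5.484      4.982
  Change  4.4668e-04 8.9335e-04 -8.9335e-04
  Equil     0.001426      5.485      4.982
  solve Keq expr → x = -4.4668e-04; check Q = 578.7

x = -4.4668e-04 M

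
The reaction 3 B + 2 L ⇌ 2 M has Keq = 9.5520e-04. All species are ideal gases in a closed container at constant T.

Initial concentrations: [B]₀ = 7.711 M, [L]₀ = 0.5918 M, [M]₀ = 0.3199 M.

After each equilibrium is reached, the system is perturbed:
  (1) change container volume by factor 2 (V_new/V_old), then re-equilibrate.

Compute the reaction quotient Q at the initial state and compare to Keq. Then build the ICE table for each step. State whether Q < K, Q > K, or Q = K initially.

Q₀ = 6.3730e-04; Q < K (proceeds forward)

Q₀ = 6.3730e-04 vs Keq = 9.5520e-04 ⇒ Q<K, forward
Step 1:
                    B           L           M
  init          7.711      0.5918      0.3199
  Δ          -0.06087    -0.04058     0.04058
  eq             7.65      0.5512      0.3605
  solve Keq expr → x = 0.02029; check Q = 9.5520e-04
Then change container volume by factor 2 (V_new/V_old).
Step 2:
                    B           L           M
  init          3.825      0.2756      0.1802
  Δ            0.1364     0.09092    -0.09092
  eq            3.961      0.3665     0.08932
  solve Keq expr → x = -0.04546; check Q = 9.5520e-04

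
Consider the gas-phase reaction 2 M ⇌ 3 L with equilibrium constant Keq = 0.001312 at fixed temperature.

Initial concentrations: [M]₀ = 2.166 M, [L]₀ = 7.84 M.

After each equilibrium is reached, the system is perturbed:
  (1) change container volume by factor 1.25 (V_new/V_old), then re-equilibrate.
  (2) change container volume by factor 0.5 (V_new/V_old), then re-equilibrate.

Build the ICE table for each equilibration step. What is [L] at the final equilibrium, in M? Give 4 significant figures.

Q₀ = 102.7 vs Keq = 0.001312 ⇒ Q>K, reverse
Step 1:
                    M           L
  Initial       2.166        7.84
  Change        4.956      -7.435
  Equil         7.122      0.4053
  solve Keq expr → x = -2.478; check Q = 0.001312
Then change container volume by factor 1.25 (V_new/V_old).
Step 2:
                    M           L
  Initial       5.698      0.3242
  Change     -0.01625     0.02437
  Equil         5.682      0.3486
  solve Keq expr → x = 0.008123; check Q = 0.001312
Then change container volume by factor 0.5 (V_new/V_old).
Step 3:
                    M           L
  Initial       11.36      0.6972
  Change      0.09385     -0.1408
  Equil         11.46      0.5564
  solve Keq expr → x = -0.04693; check Q = 0.001312

[L]_eq = 0.5564 M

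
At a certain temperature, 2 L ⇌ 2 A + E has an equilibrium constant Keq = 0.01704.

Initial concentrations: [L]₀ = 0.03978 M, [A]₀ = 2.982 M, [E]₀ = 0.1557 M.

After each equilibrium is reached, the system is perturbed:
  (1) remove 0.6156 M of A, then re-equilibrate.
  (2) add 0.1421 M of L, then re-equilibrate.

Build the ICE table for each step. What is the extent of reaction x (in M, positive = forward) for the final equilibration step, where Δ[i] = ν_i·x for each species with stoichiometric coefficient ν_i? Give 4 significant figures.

x = 4.7790e-04 M

Q₀ = 874.9 vs Keq = 0.01704 ⇒ Q>K, reverse
Step 1:
                    L           A           E
  I           0.03978       2.982      0.1557
  C            0.3108     -0.3108     -0.1554
  E            0.3506       2.671  2.9354e-04
  solve Keq expr → x = -0.1554; check Q = 0.01704
Then remove 0.6156 M of A.
Step 2:
                    L           A           E
  I            0.3506       2.056  2.9354e-04
  C       -4.0163e-04  4.0163e-04  2.0081e-04
  E            0.3502       2.056  4.9435e-04
  solve Keq expr → x = 2.0081e-04; check Q = 0.01704
Then add 0.1421 M of L.
Step 3:
                    L           A           E
  I            0.4923       2.056  4.9435e-04
  C       -9.5580e-04  9.5580e-04  4.7790e-04
  E            0.4913       2.057  9.7226e-04
  solve Keq expr → x = 4.7790e-04; check Q = 0.01704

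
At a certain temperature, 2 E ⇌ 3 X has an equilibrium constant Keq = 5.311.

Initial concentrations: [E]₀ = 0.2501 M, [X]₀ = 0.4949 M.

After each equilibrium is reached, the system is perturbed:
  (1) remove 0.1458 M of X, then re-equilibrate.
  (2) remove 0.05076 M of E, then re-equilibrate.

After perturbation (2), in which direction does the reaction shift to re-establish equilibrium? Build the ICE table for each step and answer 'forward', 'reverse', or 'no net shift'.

Q₀ = 1.938 vs Keq = 5.311 ⇒ Q<K, forward
Step 1:
                    E           X
  I            0.2501      0.4949
  C          -0.05771     0.08656
  E            0.1924      0.5815
  solve Keq expr → x = 0.02885; check Q = 5.311
Then remove 0.1458 M of X.
Step 2:
                    E           X
  I            0.1924      0.4357
  C          -0.04058     0.06086
  E            0.1518      0.4965
  solve Keq expr → x = 0.02029; check Q = 5.311
Then remove 0.05076 M of E.
Step 3:
                    E           X
  I            0.1011      0.4965
  C           0.03036    -0.04554
  E            0.1314       0.451
  solve Keq expr → x = -0.01518; check Q = 5.311

Direction: reverse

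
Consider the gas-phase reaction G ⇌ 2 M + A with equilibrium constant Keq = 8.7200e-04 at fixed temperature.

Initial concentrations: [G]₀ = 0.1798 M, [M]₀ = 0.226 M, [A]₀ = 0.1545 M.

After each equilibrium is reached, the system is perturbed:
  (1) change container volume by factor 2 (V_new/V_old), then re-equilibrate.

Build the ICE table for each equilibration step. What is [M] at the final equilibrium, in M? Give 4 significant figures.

[M]_eq = 0.04861 M

Q₀ = 0.04389 vs Keq = 8.7200e-04 ⇒ Q>K, reverse
Step 1:
                  G         M         A
  I          0.1798     0.226    0.1545
  C         0.08435   -0.1687  -0.08435
  E          0.2641    0.0573   0.07015
  solve Keq expr → x = -0.08435; check Q = 8.7200e-04
Then change container volume by factor 2 (V_new/V_old).
Step 2:
                  G         M         A
  I          0.1321   0.02865   0.03508
  C        -0.00998   0.01996   0.00998
  E          0.1221   0.04861   0.04506
  solve Keq expr → x = 0.00998; check Q = 8.7200e-04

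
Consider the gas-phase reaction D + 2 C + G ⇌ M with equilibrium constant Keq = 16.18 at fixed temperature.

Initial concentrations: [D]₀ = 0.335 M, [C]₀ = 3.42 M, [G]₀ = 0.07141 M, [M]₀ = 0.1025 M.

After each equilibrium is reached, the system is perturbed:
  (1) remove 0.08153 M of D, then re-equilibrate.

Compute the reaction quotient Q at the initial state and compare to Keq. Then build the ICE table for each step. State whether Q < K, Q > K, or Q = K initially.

Q₀ = 0.3663 vs Keq = 16.18 ⇒ Q<K, forward
Step 1:
                  D         C         G         M
  I           0.335      3.42   0.07141    0.1025
  C        -0.06776   -0.1355  -0.06776   0.06776
  E          0.2672     3.284   0.00365    0.1703
  solve Keq expr → x = 0.06776; check Q = 16.18
Then remove 0.08153 M of D.
Step 2:
                  D         C         G         M
  I          0.1857     3.284   0.00365    0.1703
  C        0.001505  0.003009  0.001505 -0.001505
  E          0.1872     3.287  0.005155    0.1688
  solve Keq expr → x = -0.001505; check Q = 16.18

Q₀ = 0.3663; Q < K (proceeds forward)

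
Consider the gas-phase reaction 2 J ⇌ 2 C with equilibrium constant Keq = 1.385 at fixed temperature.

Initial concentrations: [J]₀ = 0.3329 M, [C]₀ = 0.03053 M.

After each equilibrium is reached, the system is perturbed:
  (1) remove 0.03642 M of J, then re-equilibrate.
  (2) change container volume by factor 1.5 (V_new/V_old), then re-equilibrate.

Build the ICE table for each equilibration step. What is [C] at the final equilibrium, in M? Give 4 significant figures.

Q₀ = 0.008411 vs Keq = 1.385 ⇒ Q<K, forward
Step 1:
                  J         C
  I          0.3329   0.03053
  C         -0.1659    0.1659
  E           0.167    0.1965
  solve Keq expr → x = 0.08297; check Q = 1.385
Then remove 0.03642 M of J.
Step 2:
                  J         C
  I          0.1305    0.1965
  C         0.01969  -0.01969
  E          0.1502    0.1768
  solve Keq expr → x = -0.009845; check Q = 1.385
Then change container volume by factor 1.5 (V_new/V_old).
Step 3:
                  J         C
  I          0.1001    0.1179
  C               0         0
  E          0.1001    0.1179
  solve Keq expr → x = 0; check Q = 1.385

[C]_eq = 0.1179 M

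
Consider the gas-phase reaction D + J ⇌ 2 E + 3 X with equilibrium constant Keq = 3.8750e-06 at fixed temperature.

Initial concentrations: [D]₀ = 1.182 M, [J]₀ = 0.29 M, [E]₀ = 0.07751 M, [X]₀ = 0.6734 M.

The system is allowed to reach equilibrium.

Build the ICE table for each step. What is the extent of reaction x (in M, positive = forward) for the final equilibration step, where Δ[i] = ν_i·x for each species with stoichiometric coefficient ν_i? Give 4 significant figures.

x = -0.03728 M

Q₀ = 0.005352 vs Keq = 3.8750e-06 ⇒ Q>K, reverse
Step 1:
                  D         J         E         X
  Initial     1.182      0.29   0.07751    0.6734
  Change    0.03728   0.03728  -0.07456   -0.1118
  Equil       1.219    0.3273  0.002955    0.5616
  solve Keq expr → x = -0.03728; check Q = 3.8750e-06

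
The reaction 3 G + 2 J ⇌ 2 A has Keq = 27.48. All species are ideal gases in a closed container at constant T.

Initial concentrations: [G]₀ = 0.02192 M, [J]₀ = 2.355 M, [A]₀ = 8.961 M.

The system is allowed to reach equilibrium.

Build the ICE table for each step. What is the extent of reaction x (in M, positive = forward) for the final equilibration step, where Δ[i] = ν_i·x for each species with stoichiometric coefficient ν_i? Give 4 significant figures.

Q₀ = 1.3747e+06 vs Keq = 27.48 ⇒ Q>K, reverse
Step 1:
                  G         J         A
  Initial   0.02192     2.355     8.961
  Change     0.6729    0.4486   -0.4486
  Equil      0.6948     2.804     8.512
  solve Keq expr → x = -0.2243; check Q = 27.48

x = -0.2243 M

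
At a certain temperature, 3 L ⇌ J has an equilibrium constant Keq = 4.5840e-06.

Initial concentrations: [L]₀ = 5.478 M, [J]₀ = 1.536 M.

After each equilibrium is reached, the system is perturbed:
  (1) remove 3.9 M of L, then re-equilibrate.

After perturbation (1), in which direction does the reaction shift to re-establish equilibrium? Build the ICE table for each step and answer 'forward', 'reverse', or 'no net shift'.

Q₀ = 0.009344 vs Keq = 4.5840e-06 ⇒ Q>K, reverse
Step 1:
                   L          J
  I            5.478      1.536
  C            4.594     -1.531
  E            10.07   0.004684
  solve Keq expr → x = -1.531; check Q = 4.5840e-06
Then remove 3.9 M of L.
Step 2:
                   L          J
  I            6.172   0.004684
  C           0.0108    -0.0036
  E            6.183   0.001083
  solve Keq expr → x = -0.0036; check Q = 4.5840e-06

Direction: reverse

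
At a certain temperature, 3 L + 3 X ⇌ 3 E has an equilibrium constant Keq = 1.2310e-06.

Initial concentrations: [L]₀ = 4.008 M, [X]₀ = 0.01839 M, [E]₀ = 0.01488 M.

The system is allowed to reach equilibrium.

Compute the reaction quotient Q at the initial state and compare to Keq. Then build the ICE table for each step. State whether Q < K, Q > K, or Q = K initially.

Q₀ = 0.008228; Q > K (proceeds reverse)

Q₀ = 0.008228 vs Keq = 1.2310e-06 ⇒ Q>K, reverse
Step 1:
                    L           X           E
  I             4.008     0.01839     0.01488
  C           0.01351     0.01351    -0.01351
  E             4.022      0.0319    0.001375
  solve Keq expr → x = -0.004502; check Q = 1.2310e-06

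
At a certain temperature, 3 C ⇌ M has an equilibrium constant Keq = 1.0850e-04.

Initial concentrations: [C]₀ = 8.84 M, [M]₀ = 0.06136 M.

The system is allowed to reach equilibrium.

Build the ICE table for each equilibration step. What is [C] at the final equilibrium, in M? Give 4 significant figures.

[C]_eq = 8.802 M

Q₀ = 8.8824e-05 vs Keq = 1.0850e-04 ⇒ Q<K, forward
Step 1:
                  C         M
  Initial      8.84   0.06136
  Change    -0.0379   0.01263
  Equil       8.802   0.07399
  solve Keq expr → x = 0.01263; check Q = 1.0850e-04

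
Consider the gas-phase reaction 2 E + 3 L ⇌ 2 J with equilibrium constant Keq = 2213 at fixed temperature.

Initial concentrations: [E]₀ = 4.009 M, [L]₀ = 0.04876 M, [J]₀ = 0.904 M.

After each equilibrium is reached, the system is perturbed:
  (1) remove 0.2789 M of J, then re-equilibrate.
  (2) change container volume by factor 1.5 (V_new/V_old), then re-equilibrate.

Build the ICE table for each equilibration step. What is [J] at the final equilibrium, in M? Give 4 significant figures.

Q₀ = 438.6 vs Keq = 2213 ⇒ Q<K, forward
Step 1:
                    E           L           J
  I             4.009     0.04876       0.904
  C          -0.01333    -0.01999     0.01333
  E             3.996     0.02877      0.9173
  solve Keq expr → x = 0.006663; check Q = 2213
Then remove 0.2789 M of J.
Step 2:
                    E           L           J
  I             3.996     0.02877      0.6384
  C         -0.004044   -0.006065    0.004044
  E             3.992     0.02271      0.6425
  solve Keq expr → x = 0.002022; check Q = 2213
Then change container volume by factor 1.5 (V_new/V_old).
Step 3:
                    E           L           J
  I             2.661     0.01514      0.4283
  C          0.004911    0.007367   -0.004911
  E             2.666      0.0225      0.4234
  solve Keq expr → x = -0.002456; check Q = 2213

[J]_eq = 0.4234 M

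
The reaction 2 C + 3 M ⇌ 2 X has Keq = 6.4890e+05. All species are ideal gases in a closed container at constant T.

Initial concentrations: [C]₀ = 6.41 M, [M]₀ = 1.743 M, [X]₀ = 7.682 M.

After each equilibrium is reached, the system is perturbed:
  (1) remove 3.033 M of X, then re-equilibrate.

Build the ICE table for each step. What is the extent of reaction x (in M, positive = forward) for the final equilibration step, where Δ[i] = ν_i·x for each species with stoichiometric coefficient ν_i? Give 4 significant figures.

Q₀ = 0.2712 vs Keq = 6.4890e+05 ⇒ Q<K, forward
Step 1:
                  C         M         X
  I            6.41     1.743     7.682
  C          -1.151    -1.727     1.151
  E           5.259   0.01632     8.833
  solve Keq expr → x = 0.5756; check Q = 6.4890e+05
Then remove 3.033 M of X.
Step 2:
                  C         M         X
  I           5.259   0.01632       5.8
  C       -0.002655 -0.003983  0.002655
  E           5.256   0.01234     5.803
  solve Keq expr → x = 0.001328; check Q = 6.4890e+05

x = 0.001328 M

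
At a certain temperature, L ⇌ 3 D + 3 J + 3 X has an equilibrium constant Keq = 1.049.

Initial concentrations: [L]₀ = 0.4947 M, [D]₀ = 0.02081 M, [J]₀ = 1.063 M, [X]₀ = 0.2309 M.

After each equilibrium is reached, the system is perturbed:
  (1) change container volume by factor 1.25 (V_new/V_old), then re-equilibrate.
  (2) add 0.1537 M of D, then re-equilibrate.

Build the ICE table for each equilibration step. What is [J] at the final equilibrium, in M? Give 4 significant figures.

Q₀ = 2.6937e-07 vs Keq = 1.049 ⇒ Q<K, forward
Step 1:
                   L          D          J          X
  init        0.4947    0.02081      1.063     0.2309
  Δ          -0.1798     0.5393     0.5393     0.5393
  eq          0.3149     0.5601      1.602     0.7702
  solve Keq expr → x = 0.1798; check Q = 1.049
Then change container volume by factor 1.25 (V_new/V_old).
Step 2:
                   L          D          J          X
  init        0.2519     0.4481      1.282     0.6162
  Δ         -0.04251     0.1275     0.1275     0.1275
  eq          0.2094     0.5756      1.409     0.7437
  solve Keq expr → x = 0.04251; check Q = 1.049
Then add 0.1537 M of D.
Step 3:
                   L          D          J          X
  init        0.2094     0.7293      1.409     0.7437
  Δ          0.01942   -0.05827   -0.05827   -0.05827
  eq          0.2289     0.6711      1.351     0.6854
  solve Keq expr → x = -0.01942; check Q = 1.049

[J]_eq = 1.351 M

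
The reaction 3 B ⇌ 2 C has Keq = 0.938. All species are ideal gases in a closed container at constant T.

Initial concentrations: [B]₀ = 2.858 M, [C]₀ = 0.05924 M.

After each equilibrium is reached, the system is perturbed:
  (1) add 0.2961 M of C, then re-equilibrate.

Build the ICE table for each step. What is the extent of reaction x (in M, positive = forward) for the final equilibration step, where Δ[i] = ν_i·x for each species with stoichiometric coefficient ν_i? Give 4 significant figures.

Q₀ = 1.5033e-04 vs Keq = 0.938 ⇒ Q<K, forward
Step 1:
                    B           C
  init          2.858     0.05924
  Δ            -1.706       1.138
  eq            1.152       1.197
  solve Keq expr → x = 0.5688; check Q = 0.938
Then add 0.2961 M of C.
Step 2:
                    B           C
  init          1.152       1.493
  Δ            0.1305      -0.087
  eq            1.282       1.406
  solve Keq expr → x = -0.0435; check Q = 0.938

x = -0.0435 M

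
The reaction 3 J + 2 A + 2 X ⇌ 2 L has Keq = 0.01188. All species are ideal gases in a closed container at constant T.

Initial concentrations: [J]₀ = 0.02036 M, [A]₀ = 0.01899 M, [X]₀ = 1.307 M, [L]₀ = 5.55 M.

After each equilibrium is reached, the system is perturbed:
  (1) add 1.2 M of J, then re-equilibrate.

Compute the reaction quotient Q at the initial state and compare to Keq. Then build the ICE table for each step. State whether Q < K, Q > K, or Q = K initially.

Q₀ = 5.9245e+09; Q > K (proceeds reverse)

Q₀ = 5.9245e+09 vs Keq = 0.01188 ⇒ Q>K, reverse
Step 1:
                   J          A          X          L
  init       0.02036    0.01899      1.307       5.55
  Δ             2.94       1.96       1.96      -1.96
  eq           2.961      1.979      3.267       3.59
  solve Keq expr → x = -0.98; check Q = 0.01188
Then add 1.2 M of J.
Step 2:
                   J          A          X          L
  init         4.161      1.979      3.267       3.59
  Δ          -0.4481    -0.2987    -0.2987     0.2987
  eq           3.712       1.68      2.968      3.889
  solve Keq expr → x = 0.1494; check Q = 0.01188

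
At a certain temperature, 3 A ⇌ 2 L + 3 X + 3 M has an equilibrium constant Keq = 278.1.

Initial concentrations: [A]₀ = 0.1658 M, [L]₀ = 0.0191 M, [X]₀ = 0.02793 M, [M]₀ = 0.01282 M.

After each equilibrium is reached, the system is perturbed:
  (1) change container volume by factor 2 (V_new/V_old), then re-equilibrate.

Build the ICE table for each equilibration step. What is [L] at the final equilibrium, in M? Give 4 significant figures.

Q₀ = 3.6744e-12 vs Keq = 278.1 ⇒ Q<K, forward
Step 1:
                  A         L         X         M
  Initial    0.1658    0.0191   0.02793   0.01282
  Change    -0.1645    0.1096    0.1645    0.1645
  Equil    0.001332    0.1287    0.1924    0.1773
  solve Keq expr → x = 0.05482; check Q = 278.1
Then change container volume by factor 2 (V_new/V_old).
Step 2:
                  A         L         X         M
  Initial 6.6620e-04   0.06437    0.0962   0.08864
  Change  -4.5363e-04 3.0242e-04 4.5363e-04 4.5363e-04
  Equil   2.1257e-04   0.06467   0.09665    0.0891
  solve Keq expr → x = 1.5121e-04; check Q = 278.1

[L]_eq = 0.06467 M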